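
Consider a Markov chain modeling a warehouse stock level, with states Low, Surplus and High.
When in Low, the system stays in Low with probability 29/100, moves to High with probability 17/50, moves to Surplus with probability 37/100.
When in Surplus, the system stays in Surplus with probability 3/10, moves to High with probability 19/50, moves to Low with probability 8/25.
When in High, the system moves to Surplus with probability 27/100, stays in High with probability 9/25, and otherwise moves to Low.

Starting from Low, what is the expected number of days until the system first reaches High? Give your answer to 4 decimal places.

2.8262

Let t(s) be the expected number of days to first reach High from state s, with t(High) = 0. Conditioning on the first day:
t(Low) = 1 + 0.29·t(Low) + 0.37·t(Surplus)
t(Surplus) = 1 + 0.32·t(Low) + 0.3·t(Surplus)
Solving: t(Low) = 2.8262, t(Surplus) = 2.7205.
Expected days from Low to High: 2.8262.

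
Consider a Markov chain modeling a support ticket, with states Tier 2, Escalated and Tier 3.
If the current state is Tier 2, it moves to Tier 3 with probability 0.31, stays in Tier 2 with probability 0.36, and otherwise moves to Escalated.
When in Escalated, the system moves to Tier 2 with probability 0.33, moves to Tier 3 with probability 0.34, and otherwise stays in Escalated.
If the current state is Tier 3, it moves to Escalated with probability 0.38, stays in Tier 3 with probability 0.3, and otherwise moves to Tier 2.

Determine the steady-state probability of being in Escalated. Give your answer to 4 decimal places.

Let the stationary distribution be π with π = πP and π_1 + π_2 + π_3 = 1.
π_1 = 0.36·π_1 + 0.33·π_2 + 0.32·π_3
π_2 = 0.33·π_1 + 0.33·π_2 + 0.38·π_3
Solving with the normalization constraint gives π = (0.3369, 0.3459, 0.3172).
So the stationary probability of Escalated is 0.3459.

0.3459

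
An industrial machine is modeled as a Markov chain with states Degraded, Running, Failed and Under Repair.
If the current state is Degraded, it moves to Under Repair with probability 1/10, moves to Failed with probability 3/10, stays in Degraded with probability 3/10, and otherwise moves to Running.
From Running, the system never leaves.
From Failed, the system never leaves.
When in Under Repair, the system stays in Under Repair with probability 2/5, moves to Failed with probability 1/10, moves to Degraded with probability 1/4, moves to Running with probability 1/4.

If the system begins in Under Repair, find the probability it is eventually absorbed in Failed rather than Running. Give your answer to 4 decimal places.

0.3671

Let h(s) be the probability of absorption at Failed starting from transient state s. Then h(Failed) = 1 and h(Running) = 0. By first-step analysis:
h(Degraded) = 0.3·h(Degraded) + 0.3·0 + 0.3·1 + 0.1·h(Under Repair)
h(Under Repair) = 0.25·h(Degraded) + 0.25·0 + 0.1·1 + 0.4·h(Under Repair)
Solving: h(Degraded) = 0.4810, h(Under Repair) = 0.3671.
Starting from Under Repair, the probability is 0.3671.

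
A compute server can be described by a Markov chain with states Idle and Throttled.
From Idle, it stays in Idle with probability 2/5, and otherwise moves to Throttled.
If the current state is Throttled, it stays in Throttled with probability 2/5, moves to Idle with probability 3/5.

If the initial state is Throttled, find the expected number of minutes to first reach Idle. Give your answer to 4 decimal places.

Let t(s) be the expected number of minutes to first reach Idle from state s, with t(Idle) = 0. Conditioning on the first minute:
t(Throttled) = 1 + 0.4·t(Throttled)
Solving: t(Throttled) = 1.6667.
Expected minutes from Throttled to Idle: 1.6667.

1.6667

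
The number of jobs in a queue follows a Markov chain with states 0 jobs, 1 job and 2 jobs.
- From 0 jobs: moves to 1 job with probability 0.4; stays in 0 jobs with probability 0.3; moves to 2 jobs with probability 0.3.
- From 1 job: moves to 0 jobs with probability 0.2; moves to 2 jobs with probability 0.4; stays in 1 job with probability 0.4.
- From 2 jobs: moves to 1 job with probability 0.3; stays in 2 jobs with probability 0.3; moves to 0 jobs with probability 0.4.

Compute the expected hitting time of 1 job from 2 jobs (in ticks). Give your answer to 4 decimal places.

Let t(s) be the expected number of ticks to first reach 1 job from state s, with t(1 job) = 0. Conditioning on the first tick:
t(0 jobs) = 1 + 0.3·t(0 jobs) + 0.3·t(2 jobs)
t(2 jobs) = 1 + 0.4·t(0 jobs) + 0.3·t(2 jobs)
Solving: t(0 jobs) = 2.7027, t(2 jobs) = 2.9730.
Expected ticks from 2 jobs to 1 job: 2.9730.

2.9730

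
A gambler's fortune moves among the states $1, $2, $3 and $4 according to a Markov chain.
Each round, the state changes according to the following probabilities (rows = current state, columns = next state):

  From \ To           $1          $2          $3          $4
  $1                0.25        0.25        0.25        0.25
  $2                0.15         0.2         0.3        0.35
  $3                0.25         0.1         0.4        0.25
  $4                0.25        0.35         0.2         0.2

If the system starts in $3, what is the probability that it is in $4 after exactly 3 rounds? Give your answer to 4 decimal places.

Propagate the distribution vector 3 rounds from $3.
After 0 rounds: (0.0000, 0.0000, 1.0000, 0.0000)
After 1 round: (0.2500, 0.1000, 0.4000, 0.2500)
After 2 rounds: (0.2400, 0.2100, 0.3025, 0.2475)
After 3 rounds: (0.2290, 0.2189, 0.2935, 0.2586)
P(in $4 after 3 rounds) = 0.2586

0.2586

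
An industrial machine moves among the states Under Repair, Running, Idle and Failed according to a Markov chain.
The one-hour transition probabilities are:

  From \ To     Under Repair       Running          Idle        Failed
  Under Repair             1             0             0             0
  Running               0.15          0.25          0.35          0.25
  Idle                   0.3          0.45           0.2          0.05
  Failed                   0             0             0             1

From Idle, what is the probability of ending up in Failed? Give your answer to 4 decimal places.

Let h(s) be the probability of absorption at Failed starting from transient state s. Then h(Failed) = 1 and h(Under Repair) = 0. By first-step analysis:
h(Running) = 0.15·0 + 0.25·h(Running) + 0.35·h(Idle) + 0.25·1
h(Idle) = 0.3·0 + 0.45·h(Running) + 0.2·h(Idle) + 0.05·1
Solving: h(Running) = 0.4915, h(Idle) = 0.3390.
Starting from Idle, the probability is 0.3390.

0.3390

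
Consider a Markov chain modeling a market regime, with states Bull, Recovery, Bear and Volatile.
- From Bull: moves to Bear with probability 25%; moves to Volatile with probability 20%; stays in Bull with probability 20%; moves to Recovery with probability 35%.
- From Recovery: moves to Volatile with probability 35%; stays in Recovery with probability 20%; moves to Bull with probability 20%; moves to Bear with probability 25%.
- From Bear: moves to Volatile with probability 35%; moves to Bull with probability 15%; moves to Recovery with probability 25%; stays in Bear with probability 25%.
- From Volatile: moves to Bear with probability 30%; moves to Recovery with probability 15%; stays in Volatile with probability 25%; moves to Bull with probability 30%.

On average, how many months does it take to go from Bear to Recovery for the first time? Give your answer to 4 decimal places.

Let t(s) be the expected number of months to first reach Recovery from state s, with t(Recovery) = 0. Conditioning on the first month:
t(Bull) = 1 + 0.2·t(Bull) + 0.25·t(Bear) + 0.2·t(Volatile)
t(Bear) = 1 + 0.15·t(Bull) + 0.25·t(Bear) + 0.35·t(Volatile)
t(Volatile) = 1 + 0.3·t(Bull) + 0.3·t(Bear) + 0.25·t(Volatile)
Solving: t(Bull) = 3.6584, t(Bear) = 4.1436, t(Volatile) = 4.4541.
Expected months from Bear to Recovery: 4.1436.

4.1436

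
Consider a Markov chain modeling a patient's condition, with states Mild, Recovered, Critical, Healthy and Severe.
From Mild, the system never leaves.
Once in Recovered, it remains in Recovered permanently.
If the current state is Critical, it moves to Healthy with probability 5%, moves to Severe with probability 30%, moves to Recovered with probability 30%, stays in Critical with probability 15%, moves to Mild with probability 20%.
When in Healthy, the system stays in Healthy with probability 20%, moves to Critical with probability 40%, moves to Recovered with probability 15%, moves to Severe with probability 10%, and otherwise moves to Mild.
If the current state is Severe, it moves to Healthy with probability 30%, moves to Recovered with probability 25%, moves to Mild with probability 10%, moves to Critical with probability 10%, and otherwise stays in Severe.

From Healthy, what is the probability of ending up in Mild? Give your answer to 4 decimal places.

Let h(s) be the probability of absorption at Mild starting from transient state s. Then h(Mild) = 1 and h(Recovered) = 0. By first-step analysis:
h(Critical) = 0.2·1 + 0.3·0 + 0.15·h(Critical) + 0.05·h(Healthy) + 0.3·h(Severe)
h(Healthy) = 0.15·1 + 0.15·0 + 0.4·h(Critical) + 0.2·h(Healthy) + 0.1·h(Severe)
h(Severe) = 0.1·1 + 0.25·0 + 0.1·h(Critical) + 0.3·h(Healthy) + 0.25·h(Severe)
Solving: h(Critical) = 0.3854, h(Healthy) = 0.4245, h(Severe) = 0.3545.
Starting from Healthy, the probability is 0.4245.

0.4245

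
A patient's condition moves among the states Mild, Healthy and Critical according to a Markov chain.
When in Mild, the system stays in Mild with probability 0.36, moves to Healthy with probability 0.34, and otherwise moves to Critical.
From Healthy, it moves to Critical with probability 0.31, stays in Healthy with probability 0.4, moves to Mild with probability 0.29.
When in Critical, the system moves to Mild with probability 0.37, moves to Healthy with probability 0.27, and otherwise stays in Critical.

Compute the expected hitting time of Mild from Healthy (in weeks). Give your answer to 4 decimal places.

3.1635

Let t(s) be the expected number of weeks to first reach Mild from state s, with t(Mild) = 0. Conditioning on the first week:
t(Healthy) = 1 + 0.4·t(Healthy) + 0.31·t(Critical)
t(Critical) = 1 + 0.27·t(Healthy) + 0.36·t(Critical)
Solving: t(Healthy) = 3.1635, t(Critical) = 2.8971.
Expected weeks from Healthy to Mild: 3.1635.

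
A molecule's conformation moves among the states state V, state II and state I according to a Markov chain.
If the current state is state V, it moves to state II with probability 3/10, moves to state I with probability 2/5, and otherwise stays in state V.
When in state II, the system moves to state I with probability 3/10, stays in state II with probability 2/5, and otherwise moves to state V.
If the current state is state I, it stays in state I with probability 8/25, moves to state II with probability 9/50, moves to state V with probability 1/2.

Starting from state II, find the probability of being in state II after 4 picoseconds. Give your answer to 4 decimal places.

Propagate the distribution vector 4 picoseconds from state II.
After 0 picoseconds: (0.0000, 1.0000, 0.0000)
After 1 picosecond: (0.3000, 0.4000, 0.3000)
After 2 picoseconds: (0.3600, 0.3040, 0.3360)
After 3 picoseconds: (0.3672, 0.2901, 0.3427)
After 4 picoseconds: (0.3685, 0.2879, 0.3436)
P(in state II after 4 picoseconds) = 0.2879

0.2879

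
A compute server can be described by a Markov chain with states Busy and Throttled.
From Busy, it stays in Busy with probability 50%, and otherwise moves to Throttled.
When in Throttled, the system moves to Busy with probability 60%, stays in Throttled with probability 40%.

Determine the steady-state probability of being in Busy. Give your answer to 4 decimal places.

0.5455

Let the stationary distribution be π with π = πP and π_1 + π_2 = 1.
π_1 = 0.5·π_1 + 0.6·π_2
Solving with the normalization constraint gives π = (0.5455, 0.4545).
So the stationary probability of Busy is 0.5455.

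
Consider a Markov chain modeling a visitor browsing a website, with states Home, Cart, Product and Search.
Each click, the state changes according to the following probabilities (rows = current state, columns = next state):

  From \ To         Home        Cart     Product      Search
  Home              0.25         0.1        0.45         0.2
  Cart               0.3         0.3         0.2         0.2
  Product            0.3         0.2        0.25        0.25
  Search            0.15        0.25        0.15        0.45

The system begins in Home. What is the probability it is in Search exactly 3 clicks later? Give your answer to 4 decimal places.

0.2819

Propagate the distribution vector 3 clicks from Home.
After 0 clicks: (1.0000, 0.0000, 0.0000, 0.0000)
After 1 click: (0.2500, 0.1000, 0.4500, 0.2000)
After 2 clicks: (0.2575, 0.1950, 0.2750, 0.2725)
After 3 clicks: (0.2463, 0.2074, 0.2645, 0.2819)
P(in Search after 3 clicks) = 0.2819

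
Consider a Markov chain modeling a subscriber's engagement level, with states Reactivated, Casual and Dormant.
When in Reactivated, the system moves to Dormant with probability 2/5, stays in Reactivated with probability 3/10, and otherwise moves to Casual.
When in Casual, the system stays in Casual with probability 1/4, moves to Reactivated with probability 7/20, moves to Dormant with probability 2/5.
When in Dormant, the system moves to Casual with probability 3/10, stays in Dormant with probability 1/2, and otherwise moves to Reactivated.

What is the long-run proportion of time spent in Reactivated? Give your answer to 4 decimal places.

Let the stationary distribution be π with π = πP and π_1 + π_2 + π_3 = 1.
π_1 = 0.3·π_1 + 0.35·π_2 + 0.2·π_3
π_2 = 0.3·π_1 + 0.25·π_2 + 0.3·π_3
Solving with the normalization constraint gives π = (0.2698, 0.2857, 0.4444).
So the stationary probability of Reactivated is 0.2698.

0.2698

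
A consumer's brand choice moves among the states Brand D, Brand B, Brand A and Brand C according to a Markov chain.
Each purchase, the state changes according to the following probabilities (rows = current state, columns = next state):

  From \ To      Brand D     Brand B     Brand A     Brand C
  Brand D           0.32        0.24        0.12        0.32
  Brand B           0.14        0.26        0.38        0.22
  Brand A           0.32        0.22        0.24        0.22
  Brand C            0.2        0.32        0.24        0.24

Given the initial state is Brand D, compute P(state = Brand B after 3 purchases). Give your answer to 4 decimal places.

0.2613

Propagate the distribution vector 3 purchases from Brand D.
After 0 purchases: (1.0000, 0.0000, 0.0000, 0.0000)
After 1 purchase: (0.3200, 0.2400, 0.1200, 0.3200)
After 2 purchases: (0.2384, 0.2680, 0.2352, 0.2584)
After 3 purchases: (0.2408, 0.2613, 0.2489, 0.2490)
P(in Brand B after 3 purchases) = 0.2613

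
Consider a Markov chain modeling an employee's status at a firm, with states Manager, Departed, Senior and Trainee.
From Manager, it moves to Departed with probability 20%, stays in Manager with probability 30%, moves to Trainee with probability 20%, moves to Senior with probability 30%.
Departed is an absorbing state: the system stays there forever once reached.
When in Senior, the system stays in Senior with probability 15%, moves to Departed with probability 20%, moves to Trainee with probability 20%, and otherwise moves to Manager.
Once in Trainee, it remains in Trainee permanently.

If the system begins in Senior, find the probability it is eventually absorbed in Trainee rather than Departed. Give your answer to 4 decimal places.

0.5000

Let h(s) be the probability of absorption at Trainee starting from transient state s. Then h(Trainee) = 1 and h(Departed) = 0. By first-step analysis:
h(Manager) = 0.3·h(Manager) + 0.2·0 + 0.3·h(Senior) + 0.2·1
h(Senior) = 0.45·h(Manager) + 0.2·0 + 0.15·h(Senior) + 0.2·1
Solving: h(Manager) = 0.5000, h(Senior) = 0.5000.
Starting from Senior, the probability is 0.5000.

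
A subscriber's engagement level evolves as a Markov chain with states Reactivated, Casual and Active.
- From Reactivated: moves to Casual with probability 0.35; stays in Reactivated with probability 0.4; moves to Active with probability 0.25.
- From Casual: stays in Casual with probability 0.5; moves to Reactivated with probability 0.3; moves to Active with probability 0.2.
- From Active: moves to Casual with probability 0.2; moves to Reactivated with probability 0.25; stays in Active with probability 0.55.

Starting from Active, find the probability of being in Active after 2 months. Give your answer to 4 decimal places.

Sum over the intermediate state after 1 month:
P = P(Active→Reactivated)·P(Reactivated→Active) + P(Active→Casual)·P(Casual→Active) + P(Active→Active)·P(Active→Active)
  = 0.25×0.25 + 0.2×0.2 + 0.55×0.55
  = 0.0625 + 0.0400 + 0.3025 = 0.4050

0.4050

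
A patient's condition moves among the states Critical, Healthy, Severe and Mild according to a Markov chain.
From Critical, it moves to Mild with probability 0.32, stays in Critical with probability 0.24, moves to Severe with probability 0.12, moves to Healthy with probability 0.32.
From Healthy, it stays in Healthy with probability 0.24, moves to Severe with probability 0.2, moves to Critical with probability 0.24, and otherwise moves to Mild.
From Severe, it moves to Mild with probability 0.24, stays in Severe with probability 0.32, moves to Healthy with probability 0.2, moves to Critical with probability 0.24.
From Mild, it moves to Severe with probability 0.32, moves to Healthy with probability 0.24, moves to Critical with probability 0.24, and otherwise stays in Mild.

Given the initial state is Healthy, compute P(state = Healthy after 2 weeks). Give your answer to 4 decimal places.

0.2512

Propagate the distribution vector 2 weeks from Healthy.
After 0 weeks: (0.0000, 1.0000, 0.0000, 0.0000)
After 1 week: (0.2400, 0.2400, 0.2000, 0.3200)
After 2 weeks: (0.2400, 0.2512, 0.2432, 0.2656)
P(in Healthy after 2 weeks) = 0.2512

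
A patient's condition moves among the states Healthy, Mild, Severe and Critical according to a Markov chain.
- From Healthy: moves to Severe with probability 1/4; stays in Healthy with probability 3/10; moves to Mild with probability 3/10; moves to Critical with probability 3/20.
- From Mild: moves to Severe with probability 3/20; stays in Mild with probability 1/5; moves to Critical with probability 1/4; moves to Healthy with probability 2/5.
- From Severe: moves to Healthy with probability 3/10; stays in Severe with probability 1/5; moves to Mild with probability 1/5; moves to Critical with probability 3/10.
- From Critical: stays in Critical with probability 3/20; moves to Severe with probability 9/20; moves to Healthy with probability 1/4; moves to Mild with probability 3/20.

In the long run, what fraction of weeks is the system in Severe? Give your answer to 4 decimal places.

0.2572

Let the stationary distribution be π with π = πP and π_1 + π_2 + π_3 + π_4 = 1.
π_1 = 0.3·π_1 + 0.4·π_2 + 0.3·π_3 + 0.25·π_4
π_2 = 0.3·π_1 + 0.2·π_2 + 0.2·π_3 + 0.15·π_4
π_3 = 0.25·π_1 + 0.15·π_2 + 0.2·π_3 + 0.45·π_4
Solving with the normalization constraint gives π = (0.3115, 0.2206, 0.2572, 0.2106).
So the stationary probability of Severe is 0.2572.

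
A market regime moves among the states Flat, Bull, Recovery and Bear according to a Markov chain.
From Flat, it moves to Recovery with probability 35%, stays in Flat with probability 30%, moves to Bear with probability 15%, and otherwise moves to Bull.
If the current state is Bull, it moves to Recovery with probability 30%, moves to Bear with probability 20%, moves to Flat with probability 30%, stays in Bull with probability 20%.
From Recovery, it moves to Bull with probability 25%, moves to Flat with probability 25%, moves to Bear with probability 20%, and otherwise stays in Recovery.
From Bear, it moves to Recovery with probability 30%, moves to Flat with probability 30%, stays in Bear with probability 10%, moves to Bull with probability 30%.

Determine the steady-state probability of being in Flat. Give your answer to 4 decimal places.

Let the stationary distribution be π with π = πP and π_1 + π_2 + π_3 + π_4 = 1.
π_1 = 0.3·π_1 + 0.3·π_2 + 0.25·π_3 + 0.3·π_4
π_2 = 0.2·π_1 + 0.2·π_2 + 0.25·π_3 + 0.3·π_4
π_3 = 0.35·π_1 + 0.3·π_2 + 0.3·π_3 + 0.3·π_4
Solving with the normalization constraint gives π = (0.2843, 0.2326, 0.3142, 0.1689).
So the stationary probability of Flat is 0.2843.

0.2843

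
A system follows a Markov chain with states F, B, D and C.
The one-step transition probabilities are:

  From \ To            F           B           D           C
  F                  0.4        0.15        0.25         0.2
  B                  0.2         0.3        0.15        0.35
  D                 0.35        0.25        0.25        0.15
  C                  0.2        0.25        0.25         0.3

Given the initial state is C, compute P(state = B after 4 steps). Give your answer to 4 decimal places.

0.2328

Propagate the distribution vector 4 steps from C.
After 0 steps: (0.0000, 0.0000, 0.0000, 1.0000)
After 1 step: (0.2000, 0.2500, 0.2500, 0.3000)
After 2 steps: (0.2775, 0.2425, 0.2250, 0.2550)
After 3 steps: (0.2893, 0.2344, 0.2258, 0.2506)
After 4 steps: (0.2917, 0.2328, 0.2266, 0.2489)
P(in B after 4 steps) = 0.2328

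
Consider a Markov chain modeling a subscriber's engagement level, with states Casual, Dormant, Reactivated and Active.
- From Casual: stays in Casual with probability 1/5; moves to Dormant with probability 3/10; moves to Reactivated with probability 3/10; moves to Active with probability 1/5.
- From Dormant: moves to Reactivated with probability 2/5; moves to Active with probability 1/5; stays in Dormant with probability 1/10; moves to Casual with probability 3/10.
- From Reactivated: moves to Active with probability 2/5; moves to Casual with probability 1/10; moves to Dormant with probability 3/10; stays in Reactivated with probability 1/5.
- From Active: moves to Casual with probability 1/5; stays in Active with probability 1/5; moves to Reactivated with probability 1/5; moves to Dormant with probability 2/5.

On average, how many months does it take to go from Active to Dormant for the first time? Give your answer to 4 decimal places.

Let t(s) be the expected number of months to first reach Dormant from state s, with t(Dormant) = 0. Conditioning on the first month:
t(Casual) = 1 + 0.2·t(Casual) + 0.3·t(Reactivated) + 0.2·t(Active)
t(Reactivated) = 1 + 0.1·t(Casual) + 0.2·t(Reactivated) + 0.4·t(Active)
t(Active) = 1 + 0.2·t(Casual) + 0.2·t(Reactivated) + 0.2·t(Active)
Solving: t(Casual) = 3.0769, t(Reactivated) = 3.0220, t(Active) = 2.7747.
Expected months from Active to Dormant: 2.7747.

2.7747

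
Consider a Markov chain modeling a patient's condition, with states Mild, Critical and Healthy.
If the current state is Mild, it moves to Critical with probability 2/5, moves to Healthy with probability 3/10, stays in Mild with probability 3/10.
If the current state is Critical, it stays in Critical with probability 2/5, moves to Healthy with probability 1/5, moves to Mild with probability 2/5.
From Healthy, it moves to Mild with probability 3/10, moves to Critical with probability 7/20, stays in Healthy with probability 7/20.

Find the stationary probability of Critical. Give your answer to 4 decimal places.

0.3862

Let the stationary distribution be π with π = πP and π_1 + π_2 + π_3 = 1.
π_1 = 0.3·π_1 + 0.4·π_2 + 0.3·π_3
π_2 = 0.4·π_1 + 0.4·π_2 + 0.35·π_3
Solving with the normalization constraint gives π = (0.3386, 0.3862, 0.2751).
So the stationary probability of Critical is 0.3862.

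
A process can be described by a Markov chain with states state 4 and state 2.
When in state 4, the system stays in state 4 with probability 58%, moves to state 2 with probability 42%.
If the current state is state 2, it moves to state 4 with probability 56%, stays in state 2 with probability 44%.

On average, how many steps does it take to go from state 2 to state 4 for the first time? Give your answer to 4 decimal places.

1.7857

Let t(s) be the expected number of steps to first reach state 4 from state s, with t(state 4) = 0. Conditioning on the first step:
t(state 2) = 1 + 0.44·t(state 2)
Solving: t(state 2) = 1.7857.
Expected steps from state 2 to state 4: 1.7857.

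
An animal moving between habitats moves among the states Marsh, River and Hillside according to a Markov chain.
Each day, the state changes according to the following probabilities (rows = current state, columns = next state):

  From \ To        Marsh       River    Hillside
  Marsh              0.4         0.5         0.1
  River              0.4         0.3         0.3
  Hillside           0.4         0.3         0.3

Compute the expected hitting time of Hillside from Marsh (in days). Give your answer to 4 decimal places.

Let t(s) be the expected number of days to first reach Hillside from state s, with t(Hillside) = 0. Conditioning on the first day:
t(Marsh) = 1 + 0.4·t(Marsh) + 0.5·t(River)
t(River) = 1 + 0.4·t(Marsh) + 0.3·t(River)
Solving: t(Marsh) = 5.4545, t(River) = 4.5455.
Expected days from Marsh to Hillside: 5.4545.

5.4545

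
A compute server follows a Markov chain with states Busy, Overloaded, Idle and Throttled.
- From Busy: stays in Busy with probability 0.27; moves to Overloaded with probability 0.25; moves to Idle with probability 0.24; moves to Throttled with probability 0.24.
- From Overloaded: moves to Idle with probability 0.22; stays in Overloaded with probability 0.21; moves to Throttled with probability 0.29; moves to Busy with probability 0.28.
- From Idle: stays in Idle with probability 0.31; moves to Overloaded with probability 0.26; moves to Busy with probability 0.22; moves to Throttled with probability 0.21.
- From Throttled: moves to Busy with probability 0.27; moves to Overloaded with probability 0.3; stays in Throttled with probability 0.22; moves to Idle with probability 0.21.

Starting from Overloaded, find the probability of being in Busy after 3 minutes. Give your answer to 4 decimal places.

0.2605

Propagate the distribution vector 3 minutes from Overloaded.
After 0 minutes: (0.0000, 1.0000, 0.0000, 0.0000)
After 1 minute: (0.2800, 0.2100, 0.2200, 0.2900)
After 2 minutes: (0.2611, 0.2583, 0.2425, 0.2381)
After 3 minutes: (0.2605, 0.2540, 0.2447, 0.2409)
P(in Busy after 3 minutes) = 0.2605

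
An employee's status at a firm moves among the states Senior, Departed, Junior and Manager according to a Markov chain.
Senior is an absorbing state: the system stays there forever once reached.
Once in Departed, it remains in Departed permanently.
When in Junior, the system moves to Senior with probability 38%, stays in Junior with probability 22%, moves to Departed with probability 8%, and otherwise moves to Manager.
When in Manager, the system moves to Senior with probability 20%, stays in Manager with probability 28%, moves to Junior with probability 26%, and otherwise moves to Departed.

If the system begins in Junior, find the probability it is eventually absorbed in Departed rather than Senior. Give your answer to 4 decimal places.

0.2943

Let h(s) be the probability of absorption at Departed starting from transient state s. Then h(Departed) = 1 and h(Senior) = 0. By first-step analysis:
h(Junior) = 0.38·0 + 0.08·1 + 0.22·h(Junior) + 0.32·h(Manager)
h(Manager) = 0.2·0 + 0.26·1 + 0.26·h(Junior) + 0.28·h(Manager)
Solving: h(Junior) = 0.2943, h(Manager) = 0.4674.
Starting from Junior, the probability is 0.2943.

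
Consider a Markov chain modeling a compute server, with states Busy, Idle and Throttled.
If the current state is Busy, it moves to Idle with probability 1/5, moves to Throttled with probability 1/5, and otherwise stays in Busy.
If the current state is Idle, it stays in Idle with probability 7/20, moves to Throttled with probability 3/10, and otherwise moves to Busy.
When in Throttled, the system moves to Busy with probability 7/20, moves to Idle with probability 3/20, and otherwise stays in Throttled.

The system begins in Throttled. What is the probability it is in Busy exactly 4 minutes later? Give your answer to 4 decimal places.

Propagate the distribution vector 4 minutes from Throttled.
After 0 minutes: (0.0000, 0.0000, 1.0000)
After 1 minute: (0.3500, 0.1500, 0.5000)
After 2 minutes: (0.4375, 0.1975, 0.3650)
After 3 minutes: (0.4594, 0.2114, 0.3293)
After 4 minutes: (0.4648, 0.2152, 0.3199)
P(in Busy after 4 minutes) = 0.4648

0.4648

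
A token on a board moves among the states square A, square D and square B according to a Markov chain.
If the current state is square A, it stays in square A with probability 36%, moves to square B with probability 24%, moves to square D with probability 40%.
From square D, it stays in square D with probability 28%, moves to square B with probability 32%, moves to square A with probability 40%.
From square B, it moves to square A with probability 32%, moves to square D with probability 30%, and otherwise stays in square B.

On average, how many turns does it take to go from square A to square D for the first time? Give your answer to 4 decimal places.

2.6875

Let t(s) be the expected number of turns to first reach square D from state s, with t(square D) = 0. Conditioning on the first turn:
t(square A) = 1 + 0.36·t(square A) + 0.24·t(square B)
t(square B) = 1 + 0.32·t(square A) + 0.38·t(square B)
Solving: t(square A) = 2.6875, t(square B) = 3.0000.
Expected turns from square A to square D: 2.6875.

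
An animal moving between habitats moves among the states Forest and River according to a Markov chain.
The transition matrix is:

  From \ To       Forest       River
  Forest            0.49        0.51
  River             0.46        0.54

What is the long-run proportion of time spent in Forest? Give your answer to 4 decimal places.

Let the stationary distribution be π with π = πP and π_1 + π_2 = 1.
π_1 = 0.49·π_1 + 0.46·π_2
Solving with the normalization constraint gives π = (0.4742, 0.5258).
So the stationary probability of Forest is 0.4742.

0.4742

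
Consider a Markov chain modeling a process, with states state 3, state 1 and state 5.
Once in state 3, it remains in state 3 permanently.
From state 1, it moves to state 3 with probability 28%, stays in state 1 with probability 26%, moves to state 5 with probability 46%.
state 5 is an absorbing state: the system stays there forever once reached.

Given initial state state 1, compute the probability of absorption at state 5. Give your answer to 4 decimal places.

0.6216

Let h(s) be the probability of absorption at state 5 starting from transient state s. Then h(state 5) = 1 and h(state 3) = 0. By first-step analysis:
h(state 1) = 0.28·0 + 0.26·h(state 1) + 0.46·1
Solving: h(state 1) = 0.6216.
Starting from state 1, the probability is 0.6216.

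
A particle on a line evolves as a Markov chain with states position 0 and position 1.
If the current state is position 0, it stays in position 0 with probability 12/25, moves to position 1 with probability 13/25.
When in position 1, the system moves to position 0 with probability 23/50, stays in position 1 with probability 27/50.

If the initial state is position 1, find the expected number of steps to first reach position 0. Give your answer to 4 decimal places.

2.1739

Let t(s) be the expected number of steps to first reach position 0 from state s, with t(position 0) = 0. Conditioning on the first step:
t(position 1) = 1 + 0.54·t(position 1)
Solving: t(position 1) = 2.1739.
Expected steps from position 1 to position 0: 2.1739.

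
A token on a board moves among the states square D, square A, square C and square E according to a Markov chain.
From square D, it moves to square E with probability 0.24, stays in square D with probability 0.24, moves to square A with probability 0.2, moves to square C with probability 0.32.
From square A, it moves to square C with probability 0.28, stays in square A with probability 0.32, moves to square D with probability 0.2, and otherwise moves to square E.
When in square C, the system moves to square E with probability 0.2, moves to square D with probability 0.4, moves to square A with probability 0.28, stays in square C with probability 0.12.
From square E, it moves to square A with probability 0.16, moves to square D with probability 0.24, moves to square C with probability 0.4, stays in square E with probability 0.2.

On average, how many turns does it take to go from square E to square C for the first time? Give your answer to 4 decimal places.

Let t(s) be the expected number of turns to first reach square C from state s, with t(square C) = 0. Conditioning on the first turn:
t(square D) = 1 + 0.24·t(square D) + 0.2·t(square A) + 0.24·t(square E)
t(square A) = 1 + 0.2·t(square D) + 0.32·t(square A) + 0.2·t(square E)
t(square E) = 1 + 0.24·t(square D) + 0.16·t(square A) + 0.2·t(square E)
Solving: t(square D) = 3.0385, t(square A) = 3.1875, t(square E) = 2.7991.
Expected turns from square E to square C: 2.7991.

2.7991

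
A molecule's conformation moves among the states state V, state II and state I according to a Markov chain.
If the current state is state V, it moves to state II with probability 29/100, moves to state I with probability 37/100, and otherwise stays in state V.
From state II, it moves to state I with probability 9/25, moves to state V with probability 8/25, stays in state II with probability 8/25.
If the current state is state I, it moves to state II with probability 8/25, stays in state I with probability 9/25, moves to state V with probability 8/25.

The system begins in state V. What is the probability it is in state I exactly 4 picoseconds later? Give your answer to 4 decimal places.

Propagate the distribution vector 4 picoseconds from state V.
After 0 picoseconds: (1.0000, 0.0000, 0.0000)
After 1 picosecond: (0.3400, 0.2900, 0.3700)
After 2 picoseconds: (0.3268, 0.3098, 0.3634)
After 3 picoseconds: (0.3265, 0.3102, 0.3633)
After 4 picoseconds: (0.3265, 0.3102, 0.3633)
P(in state I after 4 picoseconds) = 0.3633

0.3633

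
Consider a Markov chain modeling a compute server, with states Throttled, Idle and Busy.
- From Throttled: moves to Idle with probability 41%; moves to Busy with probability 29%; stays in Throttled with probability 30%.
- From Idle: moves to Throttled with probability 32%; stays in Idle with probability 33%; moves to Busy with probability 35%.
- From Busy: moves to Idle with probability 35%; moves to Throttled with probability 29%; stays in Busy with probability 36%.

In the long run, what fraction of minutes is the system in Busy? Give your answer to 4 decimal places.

Let the stationary distribution be π with π = πP and π_1 + π_2 + π_3 = 1.
π_1 = 0.3·π_1 + 0.32·π_2 + 0.29·π_3
π_2 = 0.41·π_1 + 0.33·π_2 + 0.35·π_3
Solving with the normalization constraint gives π = (0.3039, 0.3610, 0.3351).
So the stationary probability of Busy is 0.3351.

0.3351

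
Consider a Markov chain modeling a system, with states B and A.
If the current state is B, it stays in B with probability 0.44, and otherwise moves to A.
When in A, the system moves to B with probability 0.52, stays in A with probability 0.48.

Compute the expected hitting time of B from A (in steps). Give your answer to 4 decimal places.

Let t(s) be the expected number of steps to first reach B from state s, with t(B) = 0. Conditioning on the first step:
t(A) = 1 + 0.48·t(A)
Solving: t(A) = 1.9231.
Expected steps from A to B: 1.9231.

1.9231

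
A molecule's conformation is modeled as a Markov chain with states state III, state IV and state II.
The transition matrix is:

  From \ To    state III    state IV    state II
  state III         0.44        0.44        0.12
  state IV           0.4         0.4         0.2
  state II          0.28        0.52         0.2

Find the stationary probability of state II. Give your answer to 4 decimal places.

0.1684

Let the stationary distribution be π with π = πP and π_1 + π_2 + π_3 = 1.
π_1 = 0.44·π_1 + 0.4·π_2 + 0.28·π_3
π_2 = 0.44·π_1 + 0.4·π_2 + 0.52·π_3
Solving with the normalization constraint gives π = (0.3956, 0.4360, 0.1684).
So the stationary probability of state II is 0.1684.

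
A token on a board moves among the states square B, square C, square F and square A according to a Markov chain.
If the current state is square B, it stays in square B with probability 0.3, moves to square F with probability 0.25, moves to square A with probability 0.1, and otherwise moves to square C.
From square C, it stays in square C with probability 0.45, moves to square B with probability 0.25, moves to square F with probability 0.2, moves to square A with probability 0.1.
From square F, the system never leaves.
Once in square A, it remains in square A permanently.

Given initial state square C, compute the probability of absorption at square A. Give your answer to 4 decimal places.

0.3193

Let h(s) be the probability of absorption at square A starting from transient state s. Then h(square A) = 1 and h(square F) = 0. By first-step analysis:
h(square B) = 0.3·h(square B) + 0.35·h(square C) + 0.25·0 + 0.1·1
h(square C) = 0.25·h(square B) + 0.45·h(square C) + 0.2·0 + 0.1·1
Solving: h(square B) = 0.3025, h(square C) = 0.3193.
Starting from square C, the probability is 0.3193.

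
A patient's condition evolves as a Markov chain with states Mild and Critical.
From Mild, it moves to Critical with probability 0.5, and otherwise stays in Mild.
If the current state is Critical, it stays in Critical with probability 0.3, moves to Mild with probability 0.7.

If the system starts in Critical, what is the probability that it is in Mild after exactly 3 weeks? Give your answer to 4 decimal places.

Propagate the distribution vector 3 weeks from Critical.
After 0 weeks: (0.0000, 1.0000)
After 1 week: (0.7000, 0.3000)
After 2 weeks: (0.5600, 0.4400)
After 3 weeks: (0.5880, 0.4120)
P(in Mild after 3 weeks) = 0.5880

0.5880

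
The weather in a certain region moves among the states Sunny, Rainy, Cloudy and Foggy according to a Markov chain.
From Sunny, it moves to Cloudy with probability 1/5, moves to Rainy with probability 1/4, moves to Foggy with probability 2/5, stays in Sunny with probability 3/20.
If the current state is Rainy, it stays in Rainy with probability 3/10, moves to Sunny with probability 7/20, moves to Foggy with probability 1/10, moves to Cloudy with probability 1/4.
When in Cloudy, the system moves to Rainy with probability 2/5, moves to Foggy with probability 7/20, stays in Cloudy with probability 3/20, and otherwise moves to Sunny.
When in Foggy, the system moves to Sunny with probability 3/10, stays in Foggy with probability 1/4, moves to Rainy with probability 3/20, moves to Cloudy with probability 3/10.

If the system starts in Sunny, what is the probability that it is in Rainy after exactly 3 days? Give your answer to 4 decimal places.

0.2735

Propagate the distribution vector 3 days from Sunny.
After 0 days: (1.0000, 0.0000, 0.0000, 0.0000)
After 1 day: (0.1500, 0.2500, 0.2000, 0.4000)
After 2 days: (0.2500, 0.2525, 0.2425, 0.2550)
After 3 days: (0.2266, 0.2735, 0.2260, 0.2739)
P(in Rainy after 3 days) = 0.2735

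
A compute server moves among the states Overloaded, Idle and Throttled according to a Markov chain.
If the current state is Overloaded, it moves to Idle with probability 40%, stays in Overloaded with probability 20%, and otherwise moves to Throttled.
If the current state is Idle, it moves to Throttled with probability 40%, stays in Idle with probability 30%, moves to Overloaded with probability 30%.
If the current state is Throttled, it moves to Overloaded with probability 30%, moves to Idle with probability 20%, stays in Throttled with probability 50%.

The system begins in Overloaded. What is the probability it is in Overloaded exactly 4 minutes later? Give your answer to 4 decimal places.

Propagate the distribution vector 4 minutes from Overloaded.
After 0 minutes: (1.0000, 0.0000, 0.0000)
After 1 minute: (0.2000, 0.4000, 0.4000)
After 2 minutes: (0.2800, 0.2800, 0.4400)
After 3 minutes: (0.2720, 0.2840, 0.4440)
After 4 minutes: (0.2728, 0.2828, 0.4444)
P(in Overloaded after 4 minutes) = 0.2728

0.2728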